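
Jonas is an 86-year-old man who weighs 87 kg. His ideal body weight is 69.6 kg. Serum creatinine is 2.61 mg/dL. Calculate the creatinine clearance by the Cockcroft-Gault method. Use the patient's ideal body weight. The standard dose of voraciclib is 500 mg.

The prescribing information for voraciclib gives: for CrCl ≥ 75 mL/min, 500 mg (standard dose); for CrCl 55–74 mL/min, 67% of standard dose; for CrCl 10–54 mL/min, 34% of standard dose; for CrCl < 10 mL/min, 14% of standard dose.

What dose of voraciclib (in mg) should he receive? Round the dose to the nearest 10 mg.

170 mg

CrCl = (140 − 86) × 69.6 / (72 × 2.61) = 3758.4 / 187.92 ≈ 20.0 mL/min
CrCl ≈ 20 mL/min → bracket 10–54 mL/min.
34% of 500 mg = 170 mg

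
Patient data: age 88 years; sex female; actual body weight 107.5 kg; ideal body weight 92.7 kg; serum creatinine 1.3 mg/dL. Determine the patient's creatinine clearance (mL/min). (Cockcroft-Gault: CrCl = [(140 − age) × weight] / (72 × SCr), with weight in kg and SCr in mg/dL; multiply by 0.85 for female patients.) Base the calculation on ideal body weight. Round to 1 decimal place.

43.8 mL/min

CrCl = (140 − 88) × 92.7 / (72 × 1.3) × 0.85 = 4820.4 / 93.60 × 0.85 ≈ 43.8 mL/min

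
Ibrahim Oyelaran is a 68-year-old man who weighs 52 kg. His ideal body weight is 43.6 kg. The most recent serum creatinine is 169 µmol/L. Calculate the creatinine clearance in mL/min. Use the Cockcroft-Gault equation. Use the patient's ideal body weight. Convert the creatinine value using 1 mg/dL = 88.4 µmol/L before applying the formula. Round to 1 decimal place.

SCr = 169 / 88.4 = 1.912 mg/dL
CrCl = (140 − 68) × 43.6 / (72 × 1.912) = 3139.2 / 137.66 ≈ 22.8 mL/min

22.8 mL/min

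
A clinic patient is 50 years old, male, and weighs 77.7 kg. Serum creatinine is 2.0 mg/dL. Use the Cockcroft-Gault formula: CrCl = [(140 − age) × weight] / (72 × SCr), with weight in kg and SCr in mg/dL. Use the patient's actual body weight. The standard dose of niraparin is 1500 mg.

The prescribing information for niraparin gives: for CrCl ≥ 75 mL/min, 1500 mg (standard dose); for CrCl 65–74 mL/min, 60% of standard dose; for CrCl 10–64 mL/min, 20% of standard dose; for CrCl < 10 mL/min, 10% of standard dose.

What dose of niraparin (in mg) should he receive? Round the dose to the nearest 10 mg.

CrCl = (140 − 50) × 77.7 / (72 × 2) = 6993.0 / 144.00 ≈ 48.6 mL/min
CrCl ≈ 49 mL/min → bracket 10–64 mL/min.
20% of 1500 mg = 300 mg

300 mg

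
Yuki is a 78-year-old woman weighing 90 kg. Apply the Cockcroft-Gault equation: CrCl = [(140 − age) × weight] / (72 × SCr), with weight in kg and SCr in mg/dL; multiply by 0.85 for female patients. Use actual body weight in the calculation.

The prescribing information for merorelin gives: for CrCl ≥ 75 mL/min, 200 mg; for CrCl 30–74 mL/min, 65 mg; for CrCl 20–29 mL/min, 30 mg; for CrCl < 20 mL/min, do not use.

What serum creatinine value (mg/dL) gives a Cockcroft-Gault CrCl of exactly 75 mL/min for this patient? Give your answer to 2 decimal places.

Standard dose requires CrCl ≥ 75 mL/min.
Set (140 − 78) × 90 × 0.85 / (72 × SCr) = 75
SCr = (140 − 78) × 90 × 0.85 / (72 × 75) = 0.878 mg/dL

0.88 mg/dL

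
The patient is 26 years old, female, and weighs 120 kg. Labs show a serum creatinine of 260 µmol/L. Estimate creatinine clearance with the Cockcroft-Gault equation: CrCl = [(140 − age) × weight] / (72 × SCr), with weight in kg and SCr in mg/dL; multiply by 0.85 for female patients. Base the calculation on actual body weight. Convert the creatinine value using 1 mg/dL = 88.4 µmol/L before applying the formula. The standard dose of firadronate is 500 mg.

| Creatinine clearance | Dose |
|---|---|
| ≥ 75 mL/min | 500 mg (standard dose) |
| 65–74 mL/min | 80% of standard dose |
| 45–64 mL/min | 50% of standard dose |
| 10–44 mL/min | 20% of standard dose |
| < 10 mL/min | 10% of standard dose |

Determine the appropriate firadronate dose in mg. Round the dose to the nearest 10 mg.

250 mg

SCr = 260 / 88.4 = 2.941 mg/dL
CrCl = (140 − 26) × 120 / (72 × 2.941) × 0.85 = 13680.0 / 211.75 × 0.85 ≈ 54.9 mL/min
CrCl ≈ 55 mL/min → bracket 45–64 mL/min.
50% of 500 mg = 250 mg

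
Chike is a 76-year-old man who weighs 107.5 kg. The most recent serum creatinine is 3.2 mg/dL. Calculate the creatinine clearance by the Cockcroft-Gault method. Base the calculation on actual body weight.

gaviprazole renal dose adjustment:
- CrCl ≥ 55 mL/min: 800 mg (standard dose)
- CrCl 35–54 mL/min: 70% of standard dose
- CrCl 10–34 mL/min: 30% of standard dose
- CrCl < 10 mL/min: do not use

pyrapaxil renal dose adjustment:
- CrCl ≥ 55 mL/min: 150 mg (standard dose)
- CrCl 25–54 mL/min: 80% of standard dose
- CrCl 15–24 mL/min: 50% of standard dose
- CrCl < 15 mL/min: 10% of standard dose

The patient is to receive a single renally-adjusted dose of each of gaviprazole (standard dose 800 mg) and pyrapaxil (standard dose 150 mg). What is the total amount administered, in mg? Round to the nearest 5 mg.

360 mg

CrCl = (140 − 76) × 107.5 / (72 × 3.2) = 6880.0 / 230.40 ≈ 29.9 mL/min
CrCl ≈ 30 mL/min.
gaviprazole: 10–34 mL/min → 30% of 800 mg = 240 mg.
pyrapaxil: 25–54 mL/min → 80% of 150 mg = 120 mg.
Total = 240 + 120 = 360 mg.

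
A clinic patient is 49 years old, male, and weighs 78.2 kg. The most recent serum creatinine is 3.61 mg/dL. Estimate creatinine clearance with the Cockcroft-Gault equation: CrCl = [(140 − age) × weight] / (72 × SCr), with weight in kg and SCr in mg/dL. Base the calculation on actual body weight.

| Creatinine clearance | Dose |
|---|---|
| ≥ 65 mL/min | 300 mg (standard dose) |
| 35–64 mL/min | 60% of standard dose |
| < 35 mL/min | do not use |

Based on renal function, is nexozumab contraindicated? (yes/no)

CrCl = (140 − 49) × 78.2 / (72 × 3.61) = 7116.2 / 259.92 ≈ 27.4 mL/min
CrCl ≈ 27 mL/min, which is < 35 mL/min.

yes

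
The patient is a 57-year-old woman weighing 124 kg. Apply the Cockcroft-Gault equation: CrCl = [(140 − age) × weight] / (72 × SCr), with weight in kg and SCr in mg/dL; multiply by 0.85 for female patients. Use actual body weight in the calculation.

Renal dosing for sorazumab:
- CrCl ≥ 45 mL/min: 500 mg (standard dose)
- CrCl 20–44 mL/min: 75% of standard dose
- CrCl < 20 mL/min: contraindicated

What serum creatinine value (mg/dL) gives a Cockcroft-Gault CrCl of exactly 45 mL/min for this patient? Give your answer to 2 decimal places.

2.70 mg/dL

Standard dose requires CrCl ≥ 45 mL/min.
Set (140 − 57) × 124 × 0.85 / (72 × SCr) = 45
SCr = (140 − 57) × 124 × 0.85 / (72 × 45) = 2.700 mg/dL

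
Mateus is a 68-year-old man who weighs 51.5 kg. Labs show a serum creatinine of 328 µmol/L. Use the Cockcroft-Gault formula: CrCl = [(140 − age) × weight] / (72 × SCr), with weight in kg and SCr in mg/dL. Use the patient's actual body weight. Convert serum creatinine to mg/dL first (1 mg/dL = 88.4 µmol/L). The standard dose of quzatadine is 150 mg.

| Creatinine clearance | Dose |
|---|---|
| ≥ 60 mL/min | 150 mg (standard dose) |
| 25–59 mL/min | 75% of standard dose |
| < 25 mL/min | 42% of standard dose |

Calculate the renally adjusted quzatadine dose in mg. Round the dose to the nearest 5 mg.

SCr = 328 / 88.4 = 3.71 mg/dL
CrCl = (140 − 68) × 51.5 / (72 × 3.71) = 3708.0 / 267.12 ≈ 13.9 mL/min
CrCl ≈ 14 mL/min → bracket < 25 mL/min.
42% of 150 mg = 63 mg → 65 mg

65 mg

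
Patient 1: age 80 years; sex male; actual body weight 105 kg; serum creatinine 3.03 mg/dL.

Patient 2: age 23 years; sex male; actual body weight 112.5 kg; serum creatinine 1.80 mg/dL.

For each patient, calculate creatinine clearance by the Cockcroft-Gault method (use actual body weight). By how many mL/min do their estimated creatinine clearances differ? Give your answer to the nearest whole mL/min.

Patient 1: CrCl = (140 − 80) × 105 / (72 × 3.03) = 6300.0 / 218.16 ≈ 28.9 mL/min
Patient 2: CrCl = (140 − 23) × 112.5 / (72 × 1.8) = 13162.5 / 129.60 ≈ 101.6 mL/min
|28.9 − 101.6| = 72.7 mL/min

73 mL/min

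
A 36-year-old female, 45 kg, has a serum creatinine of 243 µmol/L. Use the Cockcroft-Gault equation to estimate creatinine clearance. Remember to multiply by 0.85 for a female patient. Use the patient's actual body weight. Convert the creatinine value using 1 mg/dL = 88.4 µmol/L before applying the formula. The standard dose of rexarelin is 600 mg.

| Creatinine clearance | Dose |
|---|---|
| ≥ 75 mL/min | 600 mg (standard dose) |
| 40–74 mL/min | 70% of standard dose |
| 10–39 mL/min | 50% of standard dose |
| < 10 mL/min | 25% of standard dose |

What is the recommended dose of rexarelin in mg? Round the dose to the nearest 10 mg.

SCr = 243 / 88.4 = 2.749 mg/dL
CrCl = (140 − 36) × 45 / (72 × 2.749) × 0.85 = 4680.0 / 197.93 × 0.85 ≈ 20.1 mL/min
CrCl ≈ 20 mL/min → bracket 10–39 mL/min.
50% of 600 mg = 300 mg

300 mg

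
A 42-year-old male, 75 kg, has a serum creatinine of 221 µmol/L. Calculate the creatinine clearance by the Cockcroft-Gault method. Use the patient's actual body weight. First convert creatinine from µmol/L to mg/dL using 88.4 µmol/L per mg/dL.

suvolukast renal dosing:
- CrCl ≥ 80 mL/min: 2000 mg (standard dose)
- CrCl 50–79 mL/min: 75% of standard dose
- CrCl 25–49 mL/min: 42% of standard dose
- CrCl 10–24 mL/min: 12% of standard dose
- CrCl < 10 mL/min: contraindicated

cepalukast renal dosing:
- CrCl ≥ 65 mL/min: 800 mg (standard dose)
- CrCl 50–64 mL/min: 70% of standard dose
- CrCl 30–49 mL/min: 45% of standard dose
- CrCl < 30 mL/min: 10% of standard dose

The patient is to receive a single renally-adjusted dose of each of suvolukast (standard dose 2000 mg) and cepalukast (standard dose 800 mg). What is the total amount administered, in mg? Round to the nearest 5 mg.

SCr = 221 / 88.4 = 2.5 mg/dL
CrCl = (140 − 42) × 75 / (72 × 2.5) = 7350.0 / 180.00 ≈ 40.8 mL/min
CrCl ≈ 41 mL/min.
suvolukast: 25–49 mL/min → 42% of 2000 mg = 840 mg.
cepalukast: 30–49 mL/min → 45% of 800 mg = 360 mg.
Total = 840 + 360 = 1200 mg.

1200 mg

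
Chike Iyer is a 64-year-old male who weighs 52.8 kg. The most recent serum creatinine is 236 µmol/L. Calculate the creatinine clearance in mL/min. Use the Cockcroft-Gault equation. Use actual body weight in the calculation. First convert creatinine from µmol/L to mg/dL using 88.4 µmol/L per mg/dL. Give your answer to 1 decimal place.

SCr = 236 / 88.4 = 2.67 mg/dL
CrCl = (140 − 64) × 52.8 / (72 × 2.67) = 4012.8 / 192.24 ≈ 20.9 mL/min

20.9 mL/min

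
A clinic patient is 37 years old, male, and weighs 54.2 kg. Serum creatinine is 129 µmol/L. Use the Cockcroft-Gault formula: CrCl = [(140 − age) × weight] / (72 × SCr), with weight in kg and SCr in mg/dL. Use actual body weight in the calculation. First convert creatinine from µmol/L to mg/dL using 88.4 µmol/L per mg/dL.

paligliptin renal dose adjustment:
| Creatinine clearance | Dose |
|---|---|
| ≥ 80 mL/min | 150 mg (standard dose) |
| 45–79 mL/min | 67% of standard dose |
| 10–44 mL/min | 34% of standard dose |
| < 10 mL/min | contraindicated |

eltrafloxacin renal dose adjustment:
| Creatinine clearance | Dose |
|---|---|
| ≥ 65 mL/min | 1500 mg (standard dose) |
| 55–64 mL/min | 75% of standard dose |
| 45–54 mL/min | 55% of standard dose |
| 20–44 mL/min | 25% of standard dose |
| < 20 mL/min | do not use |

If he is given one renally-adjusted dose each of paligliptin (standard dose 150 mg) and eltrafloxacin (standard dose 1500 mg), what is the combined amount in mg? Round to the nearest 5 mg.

SCr = 129 / 88.4 = 1.459 mg/dL
CrCl = (140 − 37) × 54.2 / (72 × 1.459) = 5582.6 / 105.05 ≈ 53.1 mL/min
CrCl ≈ 53 mL/min.
paligliptin: 45–79 mL/min → 67% of 150 mg = 100.5 mg.
eltrafloxacin: 45–54 mL/min → 55% of 1500 mg = 825 mg.
Total = 100.5 + 825 = 925.5 mg.

925 mg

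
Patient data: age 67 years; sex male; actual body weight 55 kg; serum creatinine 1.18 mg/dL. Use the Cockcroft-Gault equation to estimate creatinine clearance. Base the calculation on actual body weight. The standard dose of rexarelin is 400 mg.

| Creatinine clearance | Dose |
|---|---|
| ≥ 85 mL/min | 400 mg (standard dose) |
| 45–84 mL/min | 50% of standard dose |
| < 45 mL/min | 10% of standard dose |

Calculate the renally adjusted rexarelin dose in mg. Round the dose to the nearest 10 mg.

200 mg

CrCl = (140 − 67) × 55 / (72 × 1.18) = 4015.0 / 84.96 ≈ 47.3 mL/min
CrCl ≈ 47 mL/min → bracket 45–84 mL/min.
50% of 400 mg = 200 mg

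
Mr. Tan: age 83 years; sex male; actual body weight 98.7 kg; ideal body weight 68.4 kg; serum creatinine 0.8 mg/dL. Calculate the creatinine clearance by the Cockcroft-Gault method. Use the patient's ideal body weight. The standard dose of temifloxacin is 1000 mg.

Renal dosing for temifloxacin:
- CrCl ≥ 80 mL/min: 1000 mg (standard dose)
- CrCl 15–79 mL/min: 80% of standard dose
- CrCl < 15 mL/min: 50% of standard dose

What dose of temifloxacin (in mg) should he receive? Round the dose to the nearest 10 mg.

800 mg

CrCl = (140 − 83) × 68.4 / (72 × 0.8) = 3898.8 / 57.60 ≈ 67.7 mL/min
CrCl ≈ 68 mL/min → bracket 15–79 mL/min.
80% of 1000 mg = 800 mg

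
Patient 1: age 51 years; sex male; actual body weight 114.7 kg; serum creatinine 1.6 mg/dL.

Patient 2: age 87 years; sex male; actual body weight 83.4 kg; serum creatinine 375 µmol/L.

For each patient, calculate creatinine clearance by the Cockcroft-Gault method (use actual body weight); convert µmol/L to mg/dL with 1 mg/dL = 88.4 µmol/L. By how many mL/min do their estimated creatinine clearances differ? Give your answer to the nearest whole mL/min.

74 mL/min

Patient 1: CrCl = (140 − 51) × 114.7 / (72 × 1.6) = 10208.3 / 115.20 ≈ 88.6 mL/min
Patient 2: SCr = 375 / 88.4 = 4.242 mg/dL
Patient 2: CrCl = (140 − 87) × 83.4 / (72 × 4.242) = 4420.2 / 305.42 ≈ 14.5 mL/min
|88.6 − 14.5| = 74.1 mL/min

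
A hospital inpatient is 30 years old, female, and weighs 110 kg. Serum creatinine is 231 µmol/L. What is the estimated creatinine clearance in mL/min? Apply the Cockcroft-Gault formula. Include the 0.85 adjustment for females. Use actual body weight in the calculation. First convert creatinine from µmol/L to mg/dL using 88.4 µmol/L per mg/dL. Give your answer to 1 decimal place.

SCr = 231 / 88.4 = 2.613 mg/dL
CrCl = (140 − 30) × 110 / (72 × 2.613) × 0.85 = 12100.0 / 188.14 × 0.85 ≈ 54.7 mL/min

54.7 mL/min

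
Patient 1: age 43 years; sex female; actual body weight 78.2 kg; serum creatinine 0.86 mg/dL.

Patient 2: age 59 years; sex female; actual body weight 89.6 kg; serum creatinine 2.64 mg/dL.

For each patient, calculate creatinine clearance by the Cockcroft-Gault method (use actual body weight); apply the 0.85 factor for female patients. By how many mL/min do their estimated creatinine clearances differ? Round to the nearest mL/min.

Patient 1: CrCl = (140 − 43) × 78.2 / (72 × 0.86) × 0.85 = 7585.4 / 61.92 × 0.85 ≈ 104.1 mL/min
Patient 2: CrCl = (140 − 59) × 89.6 / (72 × 2.64) × 0.85 = 7257.6 / 190.08 × 0.85 ≈ 32.5 mL/min
|104.1 − 32.5| = 71.6 mL/min

72 mL/min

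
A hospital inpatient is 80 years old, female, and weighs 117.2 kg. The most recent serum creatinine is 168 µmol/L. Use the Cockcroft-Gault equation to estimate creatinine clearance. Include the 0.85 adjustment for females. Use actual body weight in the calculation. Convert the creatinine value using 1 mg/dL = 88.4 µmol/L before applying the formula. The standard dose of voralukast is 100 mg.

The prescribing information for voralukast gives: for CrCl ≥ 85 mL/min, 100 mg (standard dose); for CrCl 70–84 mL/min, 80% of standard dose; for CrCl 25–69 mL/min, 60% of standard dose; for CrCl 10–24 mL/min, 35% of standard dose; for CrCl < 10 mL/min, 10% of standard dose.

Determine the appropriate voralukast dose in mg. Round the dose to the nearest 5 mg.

SCr = 168 / 88.4 = 1.9 mg/dL
CrCl = (140 − 80) × 117.2 / (72 × 1.9) × 0.85 = 7032.0 / 136.80 × 0.85 ≈ 43.7 mL/min
CrCl ≈ 44 mL/min → bracket 25–69 mL/min.
60% of 100 mg = 60 mg

60 mg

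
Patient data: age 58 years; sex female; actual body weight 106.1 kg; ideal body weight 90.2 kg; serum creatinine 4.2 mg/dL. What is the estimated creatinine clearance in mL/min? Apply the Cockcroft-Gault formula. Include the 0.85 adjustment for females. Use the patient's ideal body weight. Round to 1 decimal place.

CrCl = (140 − 58) × 90.2 / (72 × 4.2) × 0.85 = 7396.4 / 302.40 × 0.85 ≈ 20.8 mL/min

20.8 mL/min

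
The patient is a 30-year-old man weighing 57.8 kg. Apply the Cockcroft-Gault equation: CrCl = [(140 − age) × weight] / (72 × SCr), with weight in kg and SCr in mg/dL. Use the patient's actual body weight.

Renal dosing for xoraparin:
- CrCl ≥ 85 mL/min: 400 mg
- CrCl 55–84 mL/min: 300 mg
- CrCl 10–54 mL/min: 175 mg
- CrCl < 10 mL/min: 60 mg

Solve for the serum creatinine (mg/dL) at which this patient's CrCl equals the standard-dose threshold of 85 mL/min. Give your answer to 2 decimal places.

Standard dose requires CrCl ≥ 85 mL/min.
Set (140 − 30) × 57.8 / (72 × SCr) = 85
SCr = (140 − 30) × 57.8 / (72 × 85) = 1.039 mg/dL

1.04 mg/dL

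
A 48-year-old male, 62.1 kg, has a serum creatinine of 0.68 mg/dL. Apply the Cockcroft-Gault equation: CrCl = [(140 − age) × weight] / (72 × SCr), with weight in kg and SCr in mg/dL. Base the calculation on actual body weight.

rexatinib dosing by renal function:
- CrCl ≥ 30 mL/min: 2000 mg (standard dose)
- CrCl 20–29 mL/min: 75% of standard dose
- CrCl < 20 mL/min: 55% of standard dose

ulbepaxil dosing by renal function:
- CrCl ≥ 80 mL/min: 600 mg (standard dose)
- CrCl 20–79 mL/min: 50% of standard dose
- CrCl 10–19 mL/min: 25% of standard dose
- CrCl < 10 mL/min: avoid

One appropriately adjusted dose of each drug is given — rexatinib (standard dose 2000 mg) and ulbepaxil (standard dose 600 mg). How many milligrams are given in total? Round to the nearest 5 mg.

CrCl = (140 − 48) × 62.1 / (72 × 0.68) = 5713.2 / 48.96 ≈ 116.7 mL/min
CrCl ≈ 117 mL/min.
rexatinib: ≥ 30 mL/min → 100% of 2000 mg = 2000 mg.
ulbepaxil: ≥ 80 mL/min → 100% of 600 mg = 600 mg.
Total = 2000 + 600 = 2600 mg.

2600 mg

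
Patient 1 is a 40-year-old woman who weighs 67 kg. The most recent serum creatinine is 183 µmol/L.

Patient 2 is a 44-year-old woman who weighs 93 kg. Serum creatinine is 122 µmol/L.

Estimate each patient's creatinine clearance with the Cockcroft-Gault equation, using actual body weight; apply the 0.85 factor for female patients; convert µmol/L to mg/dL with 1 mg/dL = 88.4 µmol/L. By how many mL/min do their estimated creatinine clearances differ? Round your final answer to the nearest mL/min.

Patient 1: SCr = 183 / 88.4 = 2.07 mg/dL
Patient 1: CrCl = (140 − 40) × 67 / (72 × 2.07) × 0.85 = 6700.0 / 149.04 × 0.85 ≈ 38.2 mL/min
Patient 2: SCr = 122 / 88.4 = 1.38 mg/dL
Patient 2: CrCl = (140 − 44) × 93 / (72 × 1.38) × 0.85 = 8928.0 / 99.36 × 0.85 ≈ 76.4 mL/min
|38.2 − 76.4| = 38.2 mL/min

38 mL/min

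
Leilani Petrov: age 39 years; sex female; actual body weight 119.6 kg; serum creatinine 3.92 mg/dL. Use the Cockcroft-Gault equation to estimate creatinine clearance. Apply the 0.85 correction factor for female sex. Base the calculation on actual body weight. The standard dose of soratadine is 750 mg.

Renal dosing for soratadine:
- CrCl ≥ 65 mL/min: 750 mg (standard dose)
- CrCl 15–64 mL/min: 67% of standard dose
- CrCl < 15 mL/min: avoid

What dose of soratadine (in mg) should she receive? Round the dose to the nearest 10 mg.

CrCl = (140 − 39) × 119.6 / (72 × 3.92) × 0.85 = 12079.6 / 282.24 × 0.85 ≈ 36.4 mL/min
CrCl ≈ 36 mL/min → bracket 15–64 mL/min.
67% of 750 mg = 502.5 mg → 500 mg

500 mg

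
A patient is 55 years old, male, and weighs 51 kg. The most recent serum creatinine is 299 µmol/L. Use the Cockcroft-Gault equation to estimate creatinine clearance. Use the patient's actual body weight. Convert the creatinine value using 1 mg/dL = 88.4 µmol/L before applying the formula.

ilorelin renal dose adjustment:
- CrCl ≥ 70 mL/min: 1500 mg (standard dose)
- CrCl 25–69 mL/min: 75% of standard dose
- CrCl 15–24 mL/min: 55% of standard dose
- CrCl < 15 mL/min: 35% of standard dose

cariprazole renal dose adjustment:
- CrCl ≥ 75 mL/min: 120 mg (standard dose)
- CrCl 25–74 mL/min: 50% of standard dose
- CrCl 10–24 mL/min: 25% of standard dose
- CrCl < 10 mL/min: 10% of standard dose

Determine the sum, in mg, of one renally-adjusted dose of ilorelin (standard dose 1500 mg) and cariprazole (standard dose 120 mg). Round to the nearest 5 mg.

SCr = 299 / 88.4 = 3.382 mg/dL
CrCl = (140 − 55) × 51 / (72 × 3.382) = 4335.0 / 243.50 ≈ 17.8 mL/min
CrCl ≈ 18 mL/min.
ilorelin: 15–24 mL/min → 55% of 1500 mg = 825 mg.
cariprazole: 10–24 mL/min → 25% of 120 mg = 30 mg.
Total = 825 + 30 = 855 mg.

855 mg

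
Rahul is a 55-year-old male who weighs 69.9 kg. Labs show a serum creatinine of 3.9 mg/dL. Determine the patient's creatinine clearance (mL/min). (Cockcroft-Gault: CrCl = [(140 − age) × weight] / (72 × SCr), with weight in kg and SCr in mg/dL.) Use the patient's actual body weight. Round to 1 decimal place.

21.2 mL/min

CrCl = (140 − 55) × 69.9 / (72 × 3.9) = 5941.5 / 280.80 ≈ 21.2 mL/min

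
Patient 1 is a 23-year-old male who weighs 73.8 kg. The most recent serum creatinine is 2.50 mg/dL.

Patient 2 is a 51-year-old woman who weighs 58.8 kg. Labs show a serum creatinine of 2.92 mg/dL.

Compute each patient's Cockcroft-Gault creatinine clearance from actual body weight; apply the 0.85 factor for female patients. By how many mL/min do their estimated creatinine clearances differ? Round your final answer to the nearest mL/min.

Patient 1: CrCl = (140 − 23) × 73.8 / (72 × 2.5) = 8634.6 / 180.00 ≈ 48.0 mL/min
Patient 2: CrCl = (140 − 51) × 58.8 / (72 × 2.92) × 0.85 = 5233.2 / 210.24 × 0.85 ≈ 21.2 mL/min
|48.0 − 21.2| = 26.8 mL/min

27 mL/min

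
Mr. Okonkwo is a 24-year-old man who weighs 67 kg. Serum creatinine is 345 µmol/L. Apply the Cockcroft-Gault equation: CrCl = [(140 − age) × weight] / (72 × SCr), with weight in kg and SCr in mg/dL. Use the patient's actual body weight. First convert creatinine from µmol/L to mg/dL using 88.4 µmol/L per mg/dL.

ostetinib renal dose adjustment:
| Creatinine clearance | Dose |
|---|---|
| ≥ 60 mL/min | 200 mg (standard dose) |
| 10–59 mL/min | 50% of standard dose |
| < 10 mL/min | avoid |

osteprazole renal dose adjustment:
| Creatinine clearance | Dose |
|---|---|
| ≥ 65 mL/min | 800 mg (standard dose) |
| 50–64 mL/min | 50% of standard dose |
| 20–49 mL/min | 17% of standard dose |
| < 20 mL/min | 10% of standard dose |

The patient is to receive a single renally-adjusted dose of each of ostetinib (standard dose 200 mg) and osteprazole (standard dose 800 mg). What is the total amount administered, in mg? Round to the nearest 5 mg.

SCr = 345 / 88.4 = 3.903 mg/dL
CrCl = (140 − 24) × 67 / (72 × 3.903) = 7772.0 / 281.02 ≈ 27.7 mL/min
CrCl ≈ 28 mL/min.
ostetinib: 10–59 mL/min → 50% of 200 mg = 100 mg.
osteprazole: 20–49 mL/min → 17% of 800 mg = 136 mg.
Total = 100 + 136 = 236 mg.

235 mg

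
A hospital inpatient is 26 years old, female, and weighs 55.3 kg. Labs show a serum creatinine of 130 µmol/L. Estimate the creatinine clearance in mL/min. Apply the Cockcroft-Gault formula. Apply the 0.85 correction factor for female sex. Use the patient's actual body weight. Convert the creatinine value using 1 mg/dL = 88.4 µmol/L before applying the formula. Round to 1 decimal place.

SCr = 130 / 88.4 = 1.471 mg/dL
CrCl = (140 − 26) × 55.3 / (72 × 1.471) × 0.85 = 6304.2 / 105.91 × 0.85 ≈ 50.6 mL/min

50.6 mL/min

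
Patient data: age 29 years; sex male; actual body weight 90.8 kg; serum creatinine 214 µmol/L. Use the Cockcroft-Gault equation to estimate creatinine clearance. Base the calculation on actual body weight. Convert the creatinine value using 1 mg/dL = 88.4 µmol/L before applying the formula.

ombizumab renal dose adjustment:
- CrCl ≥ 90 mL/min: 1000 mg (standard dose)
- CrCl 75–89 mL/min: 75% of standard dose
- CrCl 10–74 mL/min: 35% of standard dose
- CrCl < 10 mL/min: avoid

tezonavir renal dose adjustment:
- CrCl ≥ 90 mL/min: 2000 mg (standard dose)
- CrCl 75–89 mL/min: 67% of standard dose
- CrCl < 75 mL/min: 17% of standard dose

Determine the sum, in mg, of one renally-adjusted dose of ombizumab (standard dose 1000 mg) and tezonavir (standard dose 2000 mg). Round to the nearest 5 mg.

690 mg

SCr = 214 / 88.4 = 2.421 mg/dL
CrCl = (140 − 29) × 90.8 / (72 × 2.421) = 10078.8 / 174.31 ≈ 57.8 mL/min
CrCl ≈ 58 mL/min.
ombizumab: 10–74 mL/min → 35% of 1000 mg = 350 mg.
tezonavir: < 75 mL/min → 17% of 2000 mg = 340 mg.
Total = 350 + 340 = 690 mg.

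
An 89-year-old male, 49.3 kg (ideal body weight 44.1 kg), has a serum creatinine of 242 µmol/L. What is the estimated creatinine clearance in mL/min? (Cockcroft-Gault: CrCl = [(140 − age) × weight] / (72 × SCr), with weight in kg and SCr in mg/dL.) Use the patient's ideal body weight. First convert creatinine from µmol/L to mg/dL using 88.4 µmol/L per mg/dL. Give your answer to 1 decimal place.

11.4 mL/min

SCr = 242 / 88.4 = 2.738 mg/dL
CrCl = (140 − 89) × 44.1 / (72 × 2.738) = 2249.1 / 197.14 ≈ 11.4 mL/min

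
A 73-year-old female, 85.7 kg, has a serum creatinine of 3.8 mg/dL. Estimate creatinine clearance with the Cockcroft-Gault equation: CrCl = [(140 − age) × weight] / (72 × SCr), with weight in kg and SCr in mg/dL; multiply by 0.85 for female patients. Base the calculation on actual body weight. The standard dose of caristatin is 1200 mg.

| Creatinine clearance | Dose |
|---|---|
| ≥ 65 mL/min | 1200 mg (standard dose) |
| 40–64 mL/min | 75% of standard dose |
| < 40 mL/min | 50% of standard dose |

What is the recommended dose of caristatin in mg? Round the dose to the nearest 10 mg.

600 mg

CrCl = (140 − 73) × 85.7 / (72 × 3.8) × 0.85 = 5741.9 / 273.60 × 0.85 ≈ 17.8 mL/min
CrCl ≈ 18 mL/min → bracket < 40 mL/min.
50% of 1200 mg = 600 mg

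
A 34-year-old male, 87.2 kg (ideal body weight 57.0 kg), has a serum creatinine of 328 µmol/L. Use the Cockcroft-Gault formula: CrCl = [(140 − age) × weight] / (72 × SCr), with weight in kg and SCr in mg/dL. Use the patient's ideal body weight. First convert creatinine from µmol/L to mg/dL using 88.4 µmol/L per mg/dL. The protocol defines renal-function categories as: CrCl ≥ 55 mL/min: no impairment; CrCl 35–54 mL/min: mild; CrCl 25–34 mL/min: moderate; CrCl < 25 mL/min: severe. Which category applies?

SCr = 328 / 88.4 = 3.71 mg/dL
CrCl = (140 − 34) × 57 / (72 × 3.71) = 6042.0 / 267.12 ≈ 22.6 mL/min
23 mL/min falls in the 'severe' range.

severe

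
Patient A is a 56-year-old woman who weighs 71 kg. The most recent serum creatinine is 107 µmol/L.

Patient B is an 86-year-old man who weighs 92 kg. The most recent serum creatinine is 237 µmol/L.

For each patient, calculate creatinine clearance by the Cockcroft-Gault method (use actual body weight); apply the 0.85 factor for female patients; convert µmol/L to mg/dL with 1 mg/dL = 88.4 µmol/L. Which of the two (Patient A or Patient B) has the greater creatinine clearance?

Patient A

Patient A: SCr = 107 / 88.4 = 1.21 mg/dL
Patient A: CrCl = (140 − 56) × 71 / (72 × 1.21) × 0.85 = 5964.0 / 87.12 × 0.85 ≈ 58.2 mL/min
Patient B: SCr = 237 / 88.4 = 2.681 mg/dL
Patient B: CrCl = (140 − 86) × 92 / (72 × 2.681) = 4968.0 / 193.03 ≈ 25.7 mL/min
58.2 vs 25.7 mL/min → Patient A is higher.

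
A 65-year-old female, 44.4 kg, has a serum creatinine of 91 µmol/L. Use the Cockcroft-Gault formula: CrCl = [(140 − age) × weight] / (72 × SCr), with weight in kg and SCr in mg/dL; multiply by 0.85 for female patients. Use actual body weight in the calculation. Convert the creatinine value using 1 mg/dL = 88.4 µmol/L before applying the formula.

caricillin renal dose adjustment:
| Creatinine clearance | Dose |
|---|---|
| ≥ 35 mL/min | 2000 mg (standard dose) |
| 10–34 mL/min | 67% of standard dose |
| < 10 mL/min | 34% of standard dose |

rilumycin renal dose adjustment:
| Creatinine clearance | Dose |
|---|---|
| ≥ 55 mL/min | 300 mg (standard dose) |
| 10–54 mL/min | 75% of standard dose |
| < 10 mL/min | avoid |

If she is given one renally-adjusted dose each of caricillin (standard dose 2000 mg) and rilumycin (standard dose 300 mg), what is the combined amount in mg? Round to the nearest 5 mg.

SCr = 91 / 88.4 = 1.029 mg/dL
CrCl = (140 − 65) × 44.4 / (72 × 1.029) × 0.85 = 3330.0 / 74.09 × 0.85 ≈ 38.2 mL/min
CrCl ≈ 38 mL/min.
caricillin: ≥ 35 mL/min → 100% of 2000 mg = 2000 mg.
rilumycin: 10–54 mL/min → 75% of 300 mg = 225 mg.
Total = 2000 + 225 = 2225 mg.

2225 mg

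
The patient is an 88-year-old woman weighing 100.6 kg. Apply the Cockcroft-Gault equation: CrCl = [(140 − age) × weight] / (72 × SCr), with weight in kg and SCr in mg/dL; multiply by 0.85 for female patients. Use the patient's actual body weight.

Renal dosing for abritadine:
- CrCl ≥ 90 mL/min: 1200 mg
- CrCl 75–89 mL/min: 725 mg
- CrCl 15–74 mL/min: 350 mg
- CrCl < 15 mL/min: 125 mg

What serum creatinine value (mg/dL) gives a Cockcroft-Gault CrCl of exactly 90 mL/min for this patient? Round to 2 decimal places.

Standard dose requires CrCl ≥ 90 mL/min.
Set (140 − 88) × 100.6 × 0.85 / (72 × SCr) = 90
SCr = (140 − 88) × 100.6 × 0.85 / (72 × 90) = 0.686 mg/dL

0.69 mg/dL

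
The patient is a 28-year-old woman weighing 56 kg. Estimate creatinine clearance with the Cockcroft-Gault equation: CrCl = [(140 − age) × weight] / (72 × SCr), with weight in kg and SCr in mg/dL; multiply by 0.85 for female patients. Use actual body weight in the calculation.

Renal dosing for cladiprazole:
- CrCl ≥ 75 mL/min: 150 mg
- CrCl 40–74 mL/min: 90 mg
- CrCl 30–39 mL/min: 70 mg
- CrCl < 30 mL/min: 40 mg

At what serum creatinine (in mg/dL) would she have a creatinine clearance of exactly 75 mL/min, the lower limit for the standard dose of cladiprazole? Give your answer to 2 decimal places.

Standard dose requires CrCl ≥ 75 mL/min.
Set (140 − 28) × 56 × 0.85 / (72 × SCr) = 75
SCr = (140 − 28) × 56 × 0.85 / (72 × 75) = 0.987 mg/dL

0.99 mg/dL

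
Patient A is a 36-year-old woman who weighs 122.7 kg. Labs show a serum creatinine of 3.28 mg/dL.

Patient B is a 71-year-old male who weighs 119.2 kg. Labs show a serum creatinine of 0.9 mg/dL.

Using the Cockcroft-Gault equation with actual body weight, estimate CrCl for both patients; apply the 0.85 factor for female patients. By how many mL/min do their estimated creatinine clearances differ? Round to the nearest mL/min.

81 mL/min

Patient A: CrCl = (140 − 36) × 122.7 / (72 × 3.28) × 0.85 = 12760.8 / 236.16 × 0.85 ≈ 45.9 mL/min
Patient B: CrCl = (140 − 71) × 119.2 / (72 × 0.9) = 8224.8 / 64.80 ≈ 126.9 mL/min
|45.9 − 126.9| = 81.0 mL/min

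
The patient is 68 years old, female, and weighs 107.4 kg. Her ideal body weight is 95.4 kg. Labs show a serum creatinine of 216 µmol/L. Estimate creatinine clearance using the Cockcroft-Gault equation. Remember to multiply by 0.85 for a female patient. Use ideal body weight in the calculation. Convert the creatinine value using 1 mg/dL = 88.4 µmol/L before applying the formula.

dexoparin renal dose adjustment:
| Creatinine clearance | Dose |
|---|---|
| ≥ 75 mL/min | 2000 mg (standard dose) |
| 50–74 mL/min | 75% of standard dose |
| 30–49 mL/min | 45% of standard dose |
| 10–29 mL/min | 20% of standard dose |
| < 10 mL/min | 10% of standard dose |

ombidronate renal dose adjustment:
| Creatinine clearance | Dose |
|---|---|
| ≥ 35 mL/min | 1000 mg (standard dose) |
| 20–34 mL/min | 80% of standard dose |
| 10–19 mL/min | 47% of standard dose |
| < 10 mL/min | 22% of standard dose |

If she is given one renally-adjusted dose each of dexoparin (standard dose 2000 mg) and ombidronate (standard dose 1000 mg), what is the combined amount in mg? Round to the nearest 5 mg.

SCr = 216 / 88.4 = 2.443 mg/dL
CrCl = (140 − 68) × 95.4 / (72 × 2.443) × 0.85 = 6868.8 / 175.90 × 0.85 ≈ 33.2 mL/min
CrCl ≈ 33 mL/min.
dexoparin: 30–49 mL/min → 45% of 2000 mg = 900 mg.
ombidronate: 20–34 mL/min → 80% of 1000 mg = 800 mg.
Total = 900 + 800 = 1700 mg.

1700 mg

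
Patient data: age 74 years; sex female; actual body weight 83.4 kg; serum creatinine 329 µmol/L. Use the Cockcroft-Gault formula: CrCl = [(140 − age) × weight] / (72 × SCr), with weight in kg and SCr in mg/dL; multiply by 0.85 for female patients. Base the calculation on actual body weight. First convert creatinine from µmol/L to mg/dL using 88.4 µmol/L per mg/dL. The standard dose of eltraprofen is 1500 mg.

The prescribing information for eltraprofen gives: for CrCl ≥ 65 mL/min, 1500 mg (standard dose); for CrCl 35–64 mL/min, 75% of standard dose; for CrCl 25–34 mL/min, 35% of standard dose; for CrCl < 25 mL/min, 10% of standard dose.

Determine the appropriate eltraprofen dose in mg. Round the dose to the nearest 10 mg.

SCr = 329 / 88.4 = 3.722 mg/dL
CrCl = (140 − 74) × 83.4 / (72 × 3.722) × 0.85 = 5504.4 / 267.98 × 0.85 ≈ 17.5 mL/min
CrCl ≈ 17 mL/min → bracket < 25 mL/min.
10% of 1500 mg = 150 mg

150 mg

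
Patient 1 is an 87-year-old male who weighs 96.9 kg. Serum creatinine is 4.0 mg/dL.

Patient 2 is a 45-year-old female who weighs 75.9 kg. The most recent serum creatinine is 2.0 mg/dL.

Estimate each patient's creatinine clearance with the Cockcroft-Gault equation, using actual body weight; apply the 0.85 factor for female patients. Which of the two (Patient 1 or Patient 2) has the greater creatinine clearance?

Patient 2

Patient 1: CrCl = (140 − 87) × 96.9 / (72 × 4) = 5135.7 / 288.00 ≈ 17.8 mL/min
Patient 2: CrCl = (140 − 45) × 75.9 / (72 × 2) × 0.85 = 7210.5 / 144.00 × 0.85 ≈ 42.6 mL/min
17.8 vs 42.6 mL/min → Patient 2 is higher.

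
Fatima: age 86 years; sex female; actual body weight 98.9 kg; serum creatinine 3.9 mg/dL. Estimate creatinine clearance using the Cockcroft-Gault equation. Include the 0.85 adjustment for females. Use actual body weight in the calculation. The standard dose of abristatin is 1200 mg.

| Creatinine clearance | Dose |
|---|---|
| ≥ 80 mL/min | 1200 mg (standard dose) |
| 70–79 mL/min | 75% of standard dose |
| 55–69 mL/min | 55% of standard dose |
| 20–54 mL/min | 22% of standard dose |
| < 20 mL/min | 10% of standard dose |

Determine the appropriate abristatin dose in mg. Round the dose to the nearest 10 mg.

120 mg

CrCl = (140 − 86) × 98.9 / (72 × 3.9) × 0.85 = 5340.6 / 280.80 × 0.85 ≈ 16.2 mL/min
CrCl ≈ 16 mL/min → bracket < 20 mL/min.
10% of 1200 mg = 120 mg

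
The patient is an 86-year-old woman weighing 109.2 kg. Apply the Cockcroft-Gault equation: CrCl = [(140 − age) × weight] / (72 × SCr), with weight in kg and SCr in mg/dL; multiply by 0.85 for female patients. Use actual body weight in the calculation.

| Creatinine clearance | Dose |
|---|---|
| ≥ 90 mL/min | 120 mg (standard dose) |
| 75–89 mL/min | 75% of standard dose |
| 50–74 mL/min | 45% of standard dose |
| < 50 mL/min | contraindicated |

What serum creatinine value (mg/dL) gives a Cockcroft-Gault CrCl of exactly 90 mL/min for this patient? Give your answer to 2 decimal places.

0.77 mg/dL

Standard dose requires CrCl ≥ 90 mL/min.
Set (140 − 86) × 109.2 × 0.85 / (72 × SCr) = 90
SCr = (140 − 86) × 109.2 × 0.85 / (72 × 90) = 0.773 mg/dL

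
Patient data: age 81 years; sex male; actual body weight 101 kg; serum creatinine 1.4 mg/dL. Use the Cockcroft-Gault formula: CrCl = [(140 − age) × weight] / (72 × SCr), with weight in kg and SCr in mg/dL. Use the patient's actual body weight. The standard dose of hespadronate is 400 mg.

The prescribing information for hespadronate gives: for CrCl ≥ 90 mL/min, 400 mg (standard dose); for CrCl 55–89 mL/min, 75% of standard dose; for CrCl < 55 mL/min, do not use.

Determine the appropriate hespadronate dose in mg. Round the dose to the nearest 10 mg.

CrCl = (140 − 81) × 101 / (72 × 1.4) = 5959.0 / 100.80 ≈ 59.1 mL/min
CrCl ≈ 59 mL/min → bracket 55–89 mL/min.
75% of 400 mg = 300 mg

300 mg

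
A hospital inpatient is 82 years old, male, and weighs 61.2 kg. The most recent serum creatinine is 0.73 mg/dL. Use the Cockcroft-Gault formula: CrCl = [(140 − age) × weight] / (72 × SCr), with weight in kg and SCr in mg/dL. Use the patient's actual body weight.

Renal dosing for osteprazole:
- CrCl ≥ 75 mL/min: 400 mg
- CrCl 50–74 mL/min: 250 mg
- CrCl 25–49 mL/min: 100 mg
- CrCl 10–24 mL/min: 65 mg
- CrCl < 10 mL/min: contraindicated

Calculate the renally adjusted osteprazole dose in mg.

250 mg

CrCl = (140 − 82) × 61.2 / (72 × 0.73) = 3549.6 / 52.56 ≈ 67.5 mL/min
CrCl ≈ 68 mL/min → bracket 50–74 mL/min.
Dose for this bracket: 250 mg.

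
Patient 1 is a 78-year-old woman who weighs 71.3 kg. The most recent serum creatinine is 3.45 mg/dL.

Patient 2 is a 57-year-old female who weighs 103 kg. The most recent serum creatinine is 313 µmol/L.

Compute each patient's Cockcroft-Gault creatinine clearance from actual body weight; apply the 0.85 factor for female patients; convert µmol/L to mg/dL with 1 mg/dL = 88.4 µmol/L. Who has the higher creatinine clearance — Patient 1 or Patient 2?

Patient 2

Patient 1: CrCl = (140 − 78) × 71.3 / (72 × 3.45) × 0.85 = 4420.6 / 248.40 × 0.85 ≈ 15.1 mL/min
Patient 2: SCr = 313 / 88.4 = 3.541 mg/dL
Patient 2: CrCl = (140 − 57) × 103 / (72 × 3.541) × 0.85 = 8549.0 / 254.95 × 0.85 ≈ 28.5 mL/min
15.1 vs 28.5 mL/min → Patient 2 is higher.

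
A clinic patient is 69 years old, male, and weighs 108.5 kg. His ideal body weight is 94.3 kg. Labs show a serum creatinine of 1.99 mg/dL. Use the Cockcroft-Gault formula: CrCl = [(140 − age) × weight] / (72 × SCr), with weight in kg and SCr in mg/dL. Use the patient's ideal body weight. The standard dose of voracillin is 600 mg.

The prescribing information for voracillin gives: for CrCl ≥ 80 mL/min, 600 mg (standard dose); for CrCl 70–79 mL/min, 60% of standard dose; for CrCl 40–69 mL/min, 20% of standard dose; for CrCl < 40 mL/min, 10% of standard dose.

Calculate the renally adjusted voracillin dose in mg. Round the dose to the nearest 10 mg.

120 mg

CrCl = (140 − 69) × 94.3 / (72 × 1.99) = 6695.3 / 143.28 ≈ 46.7 mL/min
CrCl ≈ 47 mL/min → bracket 40–69 mL/min.
20% of 600 mg = 120 mg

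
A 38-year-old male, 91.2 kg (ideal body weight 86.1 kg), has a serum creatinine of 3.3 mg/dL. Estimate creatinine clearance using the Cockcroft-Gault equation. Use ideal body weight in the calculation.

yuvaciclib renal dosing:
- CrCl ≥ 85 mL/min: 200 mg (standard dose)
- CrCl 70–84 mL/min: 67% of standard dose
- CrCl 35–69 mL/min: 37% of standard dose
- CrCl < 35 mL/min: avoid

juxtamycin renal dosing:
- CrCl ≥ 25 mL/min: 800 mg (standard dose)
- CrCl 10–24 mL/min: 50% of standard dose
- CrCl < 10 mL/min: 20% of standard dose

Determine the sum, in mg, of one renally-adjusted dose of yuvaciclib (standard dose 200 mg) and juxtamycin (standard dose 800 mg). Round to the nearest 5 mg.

875 mg

CrCl = (140 − 38) × 86.1 / (72 × 3.3) = 8782.2 / 237.60 ≈ 37.0 mL/min
CrCl ≈ 37 mL/min.
yuvaciclib: 35–69 mL/min → 37% of 200 mg = 74 mg.
juxtamycin: ≥ 25 mL/min → 100% of 800 mg = 800 mg.
Total = 74 + 800 = 874 mg.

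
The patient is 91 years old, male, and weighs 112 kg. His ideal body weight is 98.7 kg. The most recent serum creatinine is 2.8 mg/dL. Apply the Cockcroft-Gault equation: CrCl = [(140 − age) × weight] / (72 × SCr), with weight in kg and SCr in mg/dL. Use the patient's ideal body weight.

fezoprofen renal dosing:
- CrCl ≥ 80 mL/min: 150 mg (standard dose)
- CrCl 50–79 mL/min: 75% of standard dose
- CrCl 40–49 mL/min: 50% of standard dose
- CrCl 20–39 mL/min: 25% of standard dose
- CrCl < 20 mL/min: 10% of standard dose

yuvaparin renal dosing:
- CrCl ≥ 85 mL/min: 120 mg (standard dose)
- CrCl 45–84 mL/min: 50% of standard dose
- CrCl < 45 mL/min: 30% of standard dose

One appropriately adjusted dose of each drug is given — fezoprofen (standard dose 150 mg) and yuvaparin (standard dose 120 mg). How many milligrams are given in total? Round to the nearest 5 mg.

CrCl = (140 − 91) × 98.7 / (72 × 2.8) = 4836.3 / 201.60 ≈ 24.0 mL/min
CrCl ≈ 24 mL/min.
fezoprofen: 20–39 mL/min → 25% of 150 mg = 37.5 mg.
yuvaparin: < 45 mL/min → 30% of 120 mg = 36 mg.
Total = 37.5 + 36 = 73.5 mg.

75 mg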